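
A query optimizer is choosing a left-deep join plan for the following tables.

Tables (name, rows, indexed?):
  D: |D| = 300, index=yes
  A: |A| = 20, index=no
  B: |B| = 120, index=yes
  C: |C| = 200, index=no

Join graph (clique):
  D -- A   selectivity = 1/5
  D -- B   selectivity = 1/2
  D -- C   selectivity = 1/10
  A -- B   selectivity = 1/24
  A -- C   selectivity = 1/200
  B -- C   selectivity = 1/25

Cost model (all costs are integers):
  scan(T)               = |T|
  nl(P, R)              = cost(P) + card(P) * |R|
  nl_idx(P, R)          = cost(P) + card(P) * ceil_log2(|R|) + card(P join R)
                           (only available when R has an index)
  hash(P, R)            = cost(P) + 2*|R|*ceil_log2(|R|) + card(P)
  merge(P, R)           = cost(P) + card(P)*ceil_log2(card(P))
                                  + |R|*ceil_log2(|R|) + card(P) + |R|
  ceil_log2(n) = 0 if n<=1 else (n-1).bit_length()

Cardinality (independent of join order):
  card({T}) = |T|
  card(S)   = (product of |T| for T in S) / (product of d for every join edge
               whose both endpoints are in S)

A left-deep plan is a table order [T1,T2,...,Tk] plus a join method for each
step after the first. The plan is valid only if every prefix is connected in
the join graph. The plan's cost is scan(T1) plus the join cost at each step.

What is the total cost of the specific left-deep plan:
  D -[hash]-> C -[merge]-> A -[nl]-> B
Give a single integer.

102320

step 1: scan D: cost=300, card=300
step 2: join C via hash
    card(P join C) = 300*200/(10) = 6000
    cost = 300 + 2*200*8 + 300 = 3800
step 3: join A via merge
    card(P join A) = 6000*20/(5*200) = 120
    cost = 3800 + 6000*13 + 20*5 + 6000 + 20 = 87920
step 4: join B via nl
    card(P join B) = 120*120/(2*24*25) = 12
    cost = 87920 + 120*120 = 102320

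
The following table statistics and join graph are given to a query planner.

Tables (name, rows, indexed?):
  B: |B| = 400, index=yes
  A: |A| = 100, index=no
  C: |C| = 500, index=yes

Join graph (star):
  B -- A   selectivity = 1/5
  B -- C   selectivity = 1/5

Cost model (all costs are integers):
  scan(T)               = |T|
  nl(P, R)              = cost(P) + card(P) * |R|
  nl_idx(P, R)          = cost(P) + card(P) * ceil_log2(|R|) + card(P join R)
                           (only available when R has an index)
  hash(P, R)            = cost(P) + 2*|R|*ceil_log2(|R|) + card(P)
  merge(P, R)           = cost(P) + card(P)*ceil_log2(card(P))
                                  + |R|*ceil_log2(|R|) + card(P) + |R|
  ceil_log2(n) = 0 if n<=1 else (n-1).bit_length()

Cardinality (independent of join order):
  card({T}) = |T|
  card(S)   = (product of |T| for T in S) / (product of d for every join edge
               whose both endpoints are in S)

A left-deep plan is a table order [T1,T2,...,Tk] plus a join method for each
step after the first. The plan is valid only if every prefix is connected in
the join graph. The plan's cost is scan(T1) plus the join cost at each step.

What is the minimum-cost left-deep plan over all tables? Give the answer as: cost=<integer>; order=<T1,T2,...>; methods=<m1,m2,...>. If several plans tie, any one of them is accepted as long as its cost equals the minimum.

Selinger DP (subsets sized 1..n):
  {B}: scan cost=400, card=400
  {A}: scan cost=100, card=100
  {C}: scan cost=500, card=500
  {AB}: card=8000; try (A,hash)→2200, (B,merge)→4900, (A,merge)→5200, (B,hash)→7400, (B,nl_idx)→9000, (B,nl)→40100 …(+1); best=2200 via (A,hash)
  {BC}: card=40000; try (B,hash)→8200, (C,merge)→9400, (B,merge)→9500, (C,hash)→9800, (C,nl_idx)→44000, (B,nl_idx)→45000 …(+2); best=8200 via (B,hash)
  {ABC}: card=800000; try (C,hash)→19200, (A,hash)→49600, (C,merge)→119200, (A,merge)→689000, (C,nl_idx)→874200, (C,nl)→4002200 …(+1); best=19200 via (C,hash)

cost=19200; order=B,A,C; methods=hash,hash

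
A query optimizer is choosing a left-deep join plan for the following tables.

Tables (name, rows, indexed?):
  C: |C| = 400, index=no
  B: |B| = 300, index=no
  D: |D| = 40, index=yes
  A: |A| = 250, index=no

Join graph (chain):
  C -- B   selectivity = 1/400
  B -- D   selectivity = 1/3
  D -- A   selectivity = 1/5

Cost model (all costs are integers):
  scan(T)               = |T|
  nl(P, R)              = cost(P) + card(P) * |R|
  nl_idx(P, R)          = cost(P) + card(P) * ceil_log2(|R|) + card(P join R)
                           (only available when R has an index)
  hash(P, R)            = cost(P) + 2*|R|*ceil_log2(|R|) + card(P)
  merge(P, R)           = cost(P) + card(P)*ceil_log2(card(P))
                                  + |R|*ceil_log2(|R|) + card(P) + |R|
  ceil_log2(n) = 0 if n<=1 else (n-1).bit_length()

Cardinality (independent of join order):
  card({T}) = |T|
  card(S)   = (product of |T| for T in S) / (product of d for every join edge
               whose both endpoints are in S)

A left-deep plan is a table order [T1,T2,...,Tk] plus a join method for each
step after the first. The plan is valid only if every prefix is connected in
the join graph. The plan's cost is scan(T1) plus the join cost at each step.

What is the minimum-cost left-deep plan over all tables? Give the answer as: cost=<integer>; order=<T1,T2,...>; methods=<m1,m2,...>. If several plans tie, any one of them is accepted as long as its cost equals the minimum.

cost=14980; order=C,B,D,A; methods=hash,hash,hash

Selinger DP (subsets sized 1..n):
  {C}: scan cost=400, card=400
  {B}: scan cost=300, card=300
  {D}: scan cost=40, card=40
  {A}: scan cost=250, card=250
  {BC}: card=300; try (B,hash)→6200, (C,merge)→7300, (B,merge)→7400, (C,hash)→7800, (C,nl)→120300, (B,nl)→120400; best=6200 via (B,hash)
  {BD}: card=4000; try (D,hash)→1080, (B,merge)→3320, (D,merge)→3580, (B,hash)→5480, (D,nl_idx)→6100, (B,nl)→12040 …(+1); best=1080 via (D,hash)
  {AD}: card=2000; try (D,hash)→980, (A,merge)→2570, (D,merge)→2780, (D,nl_idx)→3750, (A,hash)→4080, (A,nl)→10040 …(+1); best=980 via (D,hash)
  {BCD}: card=4000; try (D,hash)→6980, (D,merge)→9480, (D,nl_idx)→12000, (C,hash)→12280, (D,nl)→18200, (C,merge)→57080 …(+1); best=6980 via (D,hash)
  {ABD}: card=200000; try (B,hash)→8380, (A,hash)→9080, (B,merge)→27980, (A,merge)→55330, (B,nl)→600980, (A,nl)→1001080; best=8380 via (B,hash)
  {ABCD}: card=200000; try (A,hash)→14980, (A,merge)→61230, (C,hash)→215580, (A,nl)→1006980, (C,merge)→3812380, (C,nl)→80008380; best=14980 via (A,hash)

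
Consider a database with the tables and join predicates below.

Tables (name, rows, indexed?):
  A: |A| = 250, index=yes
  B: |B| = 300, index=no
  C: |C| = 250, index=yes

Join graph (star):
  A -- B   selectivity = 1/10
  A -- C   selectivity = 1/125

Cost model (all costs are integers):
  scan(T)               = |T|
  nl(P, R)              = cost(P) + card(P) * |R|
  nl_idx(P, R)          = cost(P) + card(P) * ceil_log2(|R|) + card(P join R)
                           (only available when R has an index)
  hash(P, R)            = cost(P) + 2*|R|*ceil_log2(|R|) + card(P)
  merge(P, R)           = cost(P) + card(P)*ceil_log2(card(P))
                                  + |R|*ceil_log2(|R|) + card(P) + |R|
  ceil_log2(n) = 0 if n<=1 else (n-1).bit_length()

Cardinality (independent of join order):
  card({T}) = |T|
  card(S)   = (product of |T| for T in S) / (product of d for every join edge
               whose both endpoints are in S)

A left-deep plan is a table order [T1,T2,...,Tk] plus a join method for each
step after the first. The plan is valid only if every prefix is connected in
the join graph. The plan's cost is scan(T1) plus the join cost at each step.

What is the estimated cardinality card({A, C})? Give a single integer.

500

Tables in S: A(250), C(250)
Edges inside S: A-C(d=125)
numerator = 250 * 250 = 62500
denominator = 125 = 125
card(S) = 62500 / 125 = 500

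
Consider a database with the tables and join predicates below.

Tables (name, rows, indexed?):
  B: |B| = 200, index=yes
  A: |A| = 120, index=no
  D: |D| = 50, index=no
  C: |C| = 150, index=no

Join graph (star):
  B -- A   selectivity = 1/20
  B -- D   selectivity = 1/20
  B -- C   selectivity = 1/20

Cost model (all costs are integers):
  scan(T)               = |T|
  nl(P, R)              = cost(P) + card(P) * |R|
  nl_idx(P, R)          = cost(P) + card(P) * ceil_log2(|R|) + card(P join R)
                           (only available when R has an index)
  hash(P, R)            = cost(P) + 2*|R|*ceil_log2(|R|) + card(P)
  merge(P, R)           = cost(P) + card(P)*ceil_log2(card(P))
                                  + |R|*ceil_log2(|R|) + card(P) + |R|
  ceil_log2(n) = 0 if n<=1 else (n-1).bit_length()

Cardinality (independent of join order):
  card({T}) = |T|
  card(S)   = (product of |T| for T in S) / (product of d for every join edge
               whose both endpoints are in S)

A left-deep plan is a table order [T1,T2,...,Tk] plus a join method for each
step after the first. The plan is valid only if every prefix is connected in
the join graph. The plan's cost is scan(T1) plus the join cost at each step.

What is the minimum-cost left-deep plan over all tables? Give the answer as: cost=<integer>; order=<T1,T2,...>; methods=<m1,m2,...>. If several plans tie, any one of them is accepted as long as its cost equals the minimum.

cost=8530; order=D,B,A,C; methods=nl_idx,hash,hash

Selinger DP (subsets sized 1..n):
  {B}: scan cost=200, card=200
  {A}: scan cost=120, card=120
  {D}: scan cost=50, card=50
  {C}: scan cost=150, card=150
  {AB}: card=1200; try (A,hash)→2080, (B,nl_idx)→2280, (B,merge)→2880, (A,merge)→2960, (B,hash)→3440, (B,nl)→24120 …(+1); best=2080 via (A,hash)
  {BD}: card=500; try (B,nl_idx)→950, (D,hash)→1000, (B,merge)→2200, (D,merge)→2350, (B,hash)→3300, (B,nl)→10050 …(+1); best=950 via (B,nl_idx)
  {BC}: card=1500; try (C,hash)→2800, (B,nl_idx)→2850, (B,merge)→3300, (C,merge)→3350, (B,hash)→3500, (B,nl)→30150 …(+1); best=2800 via (C,hash)
  {ABD}: card=3000; try (A,hash)→3130, (D,hash)→3880, (A,merge)→6910, (D,merge)→16830, (A,nl)→60950, (D,nl)→62080; best=3130 via (A,hash)
  {ABC}: card=9000; try (C,hash)→5680, (A,hash)→5980, (C,merge)→17830, (A,merge)→21760, (C,nl)→182080, (A,nl)→182800; best=5680 via (C,hash)
  {BCD}: card=3750; try (C,hash)→3850, (D,hash)→4900, (C,merge)→7300, (D,merge)→21150, (C,nl)→75950, (D,nl)→77800; best=3850 via (C,hash)
  {ABCD}: card=22500; try (C,hash)→8530, (A,hash)→9280, (D,hash)→15280, (C,merge)→43480, (A,merge)→53560, (D,merge)→141030 …(+3); best=8530 via (C,hash)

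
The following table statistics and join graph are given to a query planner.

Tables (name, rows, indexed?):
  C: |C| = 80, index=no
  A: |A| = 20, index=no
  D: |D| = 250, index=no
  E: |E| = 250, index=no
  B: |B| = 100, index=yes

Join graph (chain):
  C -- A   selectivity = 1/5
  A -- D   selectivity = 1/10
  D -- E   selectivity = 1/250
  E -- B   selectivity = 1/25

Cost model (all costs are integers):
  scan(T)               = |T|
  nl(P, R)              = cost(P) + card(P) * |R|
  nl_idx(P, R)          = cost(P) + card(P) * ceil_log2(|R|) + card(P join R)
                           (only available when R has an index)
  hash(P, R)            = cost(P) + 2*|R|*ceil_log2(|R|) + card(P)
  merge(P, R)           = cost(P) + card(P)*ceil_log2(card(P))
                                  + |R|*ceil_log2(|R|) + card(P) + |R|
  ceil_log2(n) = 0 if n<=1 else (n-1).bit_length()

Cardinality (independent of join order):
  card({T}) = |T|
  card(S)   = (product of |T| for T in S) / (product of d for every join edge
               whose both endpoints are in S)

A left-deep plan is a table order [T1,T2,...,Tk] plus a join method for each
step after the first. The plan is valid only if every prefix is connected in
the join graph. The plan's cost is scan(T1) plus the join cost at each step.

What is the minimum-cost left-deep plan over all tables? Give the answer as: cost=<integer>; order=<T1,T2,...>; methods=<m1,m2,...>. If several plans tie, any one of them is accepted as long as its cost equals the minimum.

cost=9970; order=D,E,A,B,C; methods=hash,hash,hash,hash

Selinger DP (subsets sized 1..n):
  {C}: scan cost=80, card=80
  {A}: scan cost=20, card=20
  {D}: scan cost=250, card=250
  {E}: scan cost=250, card=250
  {B}: scan cost=100, card=100
  {AC}: card=320; try (A,hash)→360, (C,merge)→780, (A,merge)→840, (C,hash)→1160, (C,nl)→1620, (A,nl)→1680; best=360 via (A,hash)
  {AD}: card=500; try (A,hash)→700, (D,merge)→2390, (A,merge)→2620, (D,hash)→4040, (D,nl)→5020, (A,nl)→5250; best=700 via (A,hash)
  {DE}: card=250; try (E,hash)→4500, (D,hash)→4500, (E,merge)→4750, (D,merge)→4750, (E,nl)→62750, (D,nl)→62750; best=4500 via (E,hash)
  {BE}: card=1000; try (B,hash)→1900, (B,nl_idx)→3000, (E,merge)→3150, (B,merge)→3300, (E,hash)→4200, (E,nl)→25100 …(+1); best=1900 via (B,hash)
  {ACD}: card=8000; try (C,hash)→2320, (D,hash)→4680, (D,merge)→5810, (C,merge)→6340, (C,nl)→40700, (D,nl)→80360; best=2320 via (C,hash)
  {ADE}: card=500; try (A,hash)→4950, (E,hash)→5200, (A,merge)→6870, (E,merge)→7950, (A,nl)→9500, (E,nl)→125700; best=4950 via (A,hash)
  {BDE}: card=1000; try (B,hash)→6150, (D,hash)→6900, (B,nl_idx)→7250, (B,merge)→7550, (D,merge)→15150, (B,nl)→29500 …(+1); best=6150 via (B,hash)
  {ACDE}: card=8000; try (C,hash)→6570, (C,merge)→10590, (E,hash)→14320, (C,nl)→44950, (E,merge)→116570, (E,nl)→2002320; best=6570 via (C,hash)
  {ABDE}: card=2000; try (B,hash)→6850, (A,hash)→7350, (B,nl_idx)→10450, (B,merge)→10750, (A,merge)→17270, (A,nl)→26150 …(+1); best=6850 via (B,hash)
  {ABCDE}: card=32000; try (C,hash)→9970, (B,hash)→15970, (C,merge)→31490, (B,nl_idx)→94570, (B,merge)→119370, (C,nl)→166850 …(+1); best=9970 via (C,hash)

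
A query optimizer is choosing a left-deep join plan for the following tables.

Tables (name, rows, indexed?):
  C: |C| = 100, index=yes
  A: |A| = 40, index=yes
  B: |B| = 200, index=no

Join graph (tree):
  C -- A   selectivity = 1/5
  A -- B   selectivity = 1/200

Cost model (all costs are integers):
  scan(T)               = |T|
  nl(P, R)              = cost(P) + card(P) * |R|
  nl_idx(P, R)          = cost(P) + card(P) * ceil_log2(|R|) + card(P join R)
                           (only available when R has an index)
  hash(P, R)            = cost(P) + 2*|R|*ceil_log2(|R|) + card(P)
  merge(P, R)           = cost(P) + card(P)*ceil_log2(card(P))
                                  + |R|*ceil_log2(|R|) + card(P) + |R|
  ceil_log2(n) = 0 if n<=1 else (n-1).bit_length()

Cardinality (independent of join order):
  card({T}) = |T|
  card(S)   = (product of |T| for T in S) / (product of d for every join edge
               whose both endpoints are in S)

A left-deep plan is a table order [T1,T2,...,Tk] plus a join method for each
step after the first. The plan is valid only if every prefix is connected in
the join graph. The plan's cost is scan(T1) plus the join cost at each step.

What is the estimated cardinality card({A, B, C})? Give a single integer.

Tables in S: A(40), B(200), C(100)
Edges inside S: C-A(d=5), A-B(d=200)
numerator = 40 * 200 * 100 = 800000
denominator = 5 * 200 = 1000
card(S) = 800000 / 1000 = 800

800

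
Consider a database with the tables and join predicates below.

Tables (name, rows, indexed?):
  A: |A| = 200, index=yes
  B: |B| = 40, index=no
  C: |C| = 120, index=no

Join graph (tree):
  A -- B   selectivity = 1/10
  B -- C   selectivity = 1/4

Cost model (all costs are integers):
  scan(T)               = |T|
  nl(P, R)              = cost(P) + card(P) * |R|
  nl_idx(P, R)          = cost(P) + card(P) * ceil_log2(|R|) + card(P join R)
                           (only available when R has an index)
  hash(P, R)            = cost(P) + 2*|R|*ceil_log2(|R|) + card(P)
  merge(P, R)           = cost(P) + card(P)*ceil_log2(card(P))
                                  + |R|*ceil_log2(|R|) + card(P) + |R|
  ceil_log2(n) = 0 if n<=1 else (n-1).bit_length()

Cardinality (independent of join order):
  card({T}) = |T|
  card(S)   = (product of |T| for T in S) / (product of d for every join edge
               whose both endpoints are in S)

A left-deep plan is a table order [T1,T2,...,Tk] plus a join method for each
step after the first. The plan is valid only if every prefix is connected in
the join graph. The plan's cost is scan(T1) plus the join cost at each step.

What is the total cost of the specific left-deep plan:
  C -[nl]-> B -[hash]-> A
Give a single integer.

9320

step 1: scan C: cost=120, card=120
step 2: join B via nl
    card(P join B) = 120*40/(4) = 1200
    cost = 120 + 120*40 = 4920
step 3: join A via hash
    card(P join A) = 1200*200/(10) = 24000
    cost = 4920 + 2*200*8 + 1200 = 9320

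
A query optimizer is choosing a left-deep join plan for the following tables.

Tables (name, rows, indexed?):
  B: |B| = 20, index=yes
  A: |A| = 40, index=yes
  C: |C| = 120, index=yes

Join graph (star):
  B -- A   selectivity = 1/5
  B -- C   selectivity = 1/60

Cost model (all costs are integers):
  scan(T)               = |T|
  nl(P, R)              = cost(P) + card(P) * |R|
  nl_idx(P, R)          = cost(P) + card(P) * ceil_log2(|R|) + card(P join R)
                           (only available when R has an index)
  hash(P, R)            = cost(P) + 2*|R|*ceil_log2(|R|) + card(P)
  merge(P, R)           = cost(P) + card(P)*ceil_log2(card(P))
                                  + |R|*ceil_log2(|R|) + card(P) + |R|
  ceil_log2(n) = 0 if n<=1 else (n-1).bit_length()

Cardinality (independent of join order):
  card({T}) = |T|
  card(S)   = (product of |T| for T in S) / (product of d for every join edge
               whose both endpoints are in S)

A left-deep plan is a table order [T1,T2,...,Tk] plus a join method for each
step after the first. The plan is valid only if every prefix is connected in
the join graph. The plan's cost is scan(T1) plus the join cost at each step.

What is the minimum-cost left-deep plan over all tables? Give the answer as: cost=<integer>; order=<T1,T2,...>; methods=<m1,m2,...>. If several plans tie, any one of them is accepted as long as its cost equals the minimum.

cost=720; order=B,C,A; methods=nl_idx,hash

Selinger DP (subsets sized 1..n):
  {B}: scan cost=20, card=20
  {A}: scan cost=40, card=40
  {C}: scan cost=120, card=120
  {AB}: card=160; try (B,hash)→280, (A,nl_idx)→300, (B,nl_idx)→400, (A,merge)→420, (B,merge)→440, (A,hash)→520 …(+2); best=280 via (B,hash)
  {BC}: card=40; try (C,nl_idx)→200, (B,hash)→440, (B,nl_idx)→760, (C,merge)→1100, (B,merge)→1200, (C,hash)→1720 …(+2); best=200 via (C,nl_idx)
  {ABC}: card=320; try (A,hash)→720, (A,merge)→760, (A,nl_idx)→760, (C,nl_idx)→1720, (A,nl)→1800, (C,hash)→2120 …(+2); best=720 via (A,hash)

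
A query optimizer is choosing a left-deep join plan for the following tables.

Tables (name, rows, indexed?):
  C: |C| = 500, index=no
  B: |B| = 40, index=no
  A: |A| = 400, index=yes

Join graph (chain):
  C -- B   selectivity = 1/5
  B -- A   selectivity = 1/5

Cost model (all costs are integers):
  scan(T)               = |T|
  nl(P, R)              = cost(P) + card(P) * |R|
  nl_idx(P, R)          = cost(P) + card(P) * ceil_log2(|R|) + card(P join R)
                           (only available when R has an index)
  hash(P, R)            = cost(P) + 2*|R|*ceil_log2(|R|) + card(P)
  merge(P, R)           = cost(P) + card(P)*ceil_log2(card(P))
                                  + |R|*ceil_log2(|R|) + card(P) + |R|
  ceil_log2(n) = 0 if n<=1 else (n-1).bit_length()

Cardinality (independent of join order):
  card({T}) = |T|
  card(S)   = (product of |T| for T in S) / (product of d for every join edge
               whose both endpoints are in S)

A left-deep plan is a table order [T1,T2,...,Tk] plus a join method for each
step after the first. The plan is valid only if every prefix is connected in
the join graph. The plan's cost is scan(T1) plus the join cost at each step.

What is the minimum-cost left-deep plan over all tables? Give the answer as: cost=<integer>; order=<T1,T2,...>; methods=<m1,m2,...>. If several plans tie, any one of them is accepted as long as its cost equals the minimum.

Selinger DP (subsets sized 1..n):
  {C}: scan cost=500, card=500
  {B}: scan cost=40, card=40
  {A}: scan cost=400, card=400
  {BC}: card=4000; try (B,hash)→1480, (C,merge)→5320, (B,merge)→5780, (C,hash)→9080, (C,nl)→20040, (B,nl)→20500; best=1480 via (B,hash)
  {AB}: card=3200; try (B,hash)→1280, (A,nl_idx)→3600, (A,merge)→4320, (B,merge)→4680, (A,hash)→7280, (A,nl)→16040 …(+1); best=1280 via (B,hash)
  {ABC}: card=320000; try (A,hash)→12680, (C,hash)→13480, (C,merge)→47880, (A,merge)→57480, (A,nl_idx)→357480, (C,nl)→1601280 …(+1); best=12680 via (A,hash)

cost=12680; order=C,B,A; methods=hash,hash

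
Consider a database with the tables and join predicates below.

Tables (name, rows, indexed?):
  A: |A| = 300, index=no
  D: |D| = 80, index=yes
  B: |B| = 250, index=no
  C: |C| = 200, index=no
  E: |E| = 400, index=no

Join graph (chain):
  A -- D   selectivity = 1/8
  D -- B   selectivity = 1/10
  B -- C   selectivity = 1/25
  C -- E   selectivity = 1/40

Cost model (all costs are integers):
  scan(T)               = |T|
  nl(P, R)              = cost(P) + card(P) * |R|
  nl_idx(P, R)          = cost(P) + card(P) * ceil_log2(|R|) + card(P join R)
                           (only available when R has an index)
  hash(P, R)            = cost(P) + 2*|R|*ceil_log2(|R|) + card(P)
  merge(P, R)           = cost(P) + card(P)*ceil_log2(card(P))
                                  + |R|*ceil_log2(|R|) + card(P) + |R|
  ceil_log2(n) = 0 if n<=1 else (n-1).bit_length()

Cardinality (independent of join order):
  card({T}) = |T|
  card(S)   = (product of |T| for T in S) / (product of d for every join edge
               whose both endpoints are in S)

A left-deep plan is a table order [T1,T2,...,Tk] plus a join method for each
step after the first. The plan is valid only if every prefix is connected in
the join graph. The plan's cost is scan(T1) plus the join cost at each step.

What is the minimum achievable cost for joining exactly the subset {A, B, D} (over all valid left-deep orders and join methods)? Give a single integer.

Selinger DP over subsets of {A,B,D}:
  {A}: scan cost=300, card=300
  {D}: scan cost=80, card=80
  {B}: scan cost=250, card=250
  {AD}: card=3000; try (D,hash)→1720, (A,merge)→3720, (D,merge)→3940, (D,nl_idx)→5400, (A,hash)→5560, (A,nl)→24080 …(+1); best=1720 via (D,hash)
  {BD}: card=2000; try (D,hash)→1620, (B,merge)→2970, (D,merge)→3140, (D,nl_idx)→4000, (B,hash)→4160, (B,nl)→20080 …(+1); best=1620 via (D,hash)
  {ABD}: card=75000; try (B,hash)→8720, (A,hash)→9020, (A,merge)→28620, (B,merge)→42970, (A,nl)→601620, (B,nl)→751720; best=8720 via (B,hash)

8720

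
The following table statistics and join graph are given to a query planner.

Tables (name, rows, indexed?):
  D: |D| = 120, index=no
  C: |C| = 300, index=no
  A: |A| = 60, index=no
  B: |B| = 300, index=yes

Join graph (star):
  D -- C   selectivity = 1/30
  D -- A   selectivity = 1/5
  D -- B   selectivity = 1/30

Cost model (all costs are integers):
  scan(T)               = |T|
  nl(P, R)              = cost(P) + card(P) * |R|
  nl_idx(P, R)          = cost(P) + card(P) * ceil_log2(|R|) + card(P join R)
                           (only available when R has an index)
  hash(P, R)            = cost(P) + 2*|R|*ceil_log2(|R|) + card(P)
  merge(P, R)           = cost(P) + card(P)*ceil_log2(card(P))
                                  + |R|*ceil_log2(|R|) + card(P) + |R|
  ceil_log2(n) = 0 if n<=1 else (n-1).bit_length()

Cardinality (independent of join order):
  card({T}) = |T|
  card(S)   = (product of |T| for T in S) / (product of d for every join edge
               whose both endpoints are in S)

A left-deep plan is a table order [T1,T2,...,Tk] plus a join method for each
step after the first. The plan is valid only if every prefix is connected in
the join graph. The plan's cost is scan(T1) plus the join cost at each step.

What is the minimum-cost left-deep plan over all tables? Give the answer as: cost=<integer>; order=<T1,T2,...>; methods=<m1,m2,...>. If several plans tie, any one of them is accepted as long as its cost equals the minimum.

cost=21600; order=B,D,C,A; methods=hash,hash,hash

Selinger DP (subsets sized 1..n):
  {D}: scan cost=120, card=120
  {C}: scan cost=300, card=300
  {A}: scan cost=60, card=60
  {B}: scan cost=300, card=300
  {CD}: card=1200; try (D,hash)→2280, (C,merge)→4080, (D,merge)→4260, (C,hash)→5640, (C,nl)→36120, (D,nl)→36300; best=2280 via (D,hash)
  {AD}: card=1440; try (A,hash)→960, (D,merge)→1440, (A,merge)→1500, (D,hash)→1800, (D,nl)→7260, (A,nl)→7320; best=960 via (A,hash)
  {BD}: card=1200; try (D,hash)→2280, (B,nl_idx)→2400, (B,merge)→4080, (D,merge)→4260, (B,hash)→5640, (B,nl)→36120 …(+1); best=2280 via (D,hash)
  {ACD}: card=14400; try (A,hash)→4200, (C,hash)→7800, (A,merge)→17100, (C,merge)→21240, (A,nl)→74280, (C,nl)→432960; best=4200 via (A,hash)
  {BCD}: card=12000; try (C,hash)→8880, (B,hash)→8880, (C,merge)→19680, (B,merge)→19680, (B,nl_idx)→25080, (C,nl)→362280 …(+1); best=8880 via (C,hash)
  {ABD}: card=14400; try (A,hash)→4200, (B,hash)→7800, (A,merge)→17100, (B,merge)→21240, (B,nl_idx)→28320, (A,nl)→74280 …(+1); best=4200 via (A,hash)
  {ABCD}: card=144000; try (A,hash)→21600, (C,hash)→24000, (B,hash)→24000, (A,merge)→189300, (C,merge)→223200, (B,merge)→223200 …(+4); best=21600 via (A,hash)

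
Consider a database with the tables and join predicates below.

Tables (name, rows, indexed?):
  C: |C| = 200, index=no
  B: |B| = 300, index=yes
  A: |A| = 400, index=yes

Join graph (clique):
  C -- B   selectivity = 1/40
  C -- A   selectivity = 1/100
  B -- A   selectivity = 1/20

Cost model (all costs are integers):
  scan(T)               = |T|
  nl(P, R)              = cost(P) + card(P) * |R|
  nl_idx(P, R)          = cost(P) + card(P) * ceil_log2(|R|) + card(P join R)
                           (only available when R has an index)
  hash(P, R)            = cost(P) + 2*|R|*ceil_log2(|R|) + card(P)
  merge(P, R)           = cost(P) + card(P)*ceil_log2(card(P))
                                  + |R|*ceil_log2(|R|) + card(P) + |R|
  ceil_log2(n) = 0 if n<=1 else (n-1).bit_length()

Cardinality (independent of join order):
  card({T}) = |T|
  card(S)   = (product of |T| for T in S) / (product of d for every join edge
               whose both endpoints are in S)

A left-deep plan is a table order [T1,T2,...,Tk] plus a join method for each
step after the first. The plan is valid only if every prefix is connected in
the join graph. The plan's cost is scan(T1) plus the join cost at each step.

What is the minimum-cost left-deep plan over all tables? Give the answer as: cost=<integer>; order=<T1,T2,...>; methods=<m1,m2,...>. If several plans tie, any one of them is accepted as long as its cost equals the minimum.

Selinger DP (subsets sized 1..n):
  {C}: scan cost=200, card=200
  {B}: scan cost=300, card=300
  {A}: scan cost=400, card=400
  {BC}: card=1500; try (B,nl_idx)→3500, (C,hash)→3800, (B,merge)→5000, (C,merge)→5100, (B,hash)→5800, (B,nl)→60200 …(+1); best=3500 via (B,nl_idx)
  {AC}: card=800; try (A,nl_idx)→2800, (C,hash)→4000, (A,merge)→6000, (C,merge)→6200, (A,hash)→7600, (A,nl)→80200 …(+1); best=2800 via (A,nl_idx)
  {AB}: card=6000; try (B,hash)→6200, (A,merge)→7300, (B,merge)→7400, (A,hash)→7800, (A,nl_idx)→9000, (B,nl_idx)→10000 …(+2); best=6200 via (B,hash)
  {ABC}: card=300; try (B,hash)→9000, (B,nl_idx)→10300, (A,hash)→12200, (B,merge)→14600, (C,hash)→15400, (A,nl_idx)→17300 …(+5); best=9000 via (B,hash)

cost=9000; order=C,A,B; methods=nl_idx,hash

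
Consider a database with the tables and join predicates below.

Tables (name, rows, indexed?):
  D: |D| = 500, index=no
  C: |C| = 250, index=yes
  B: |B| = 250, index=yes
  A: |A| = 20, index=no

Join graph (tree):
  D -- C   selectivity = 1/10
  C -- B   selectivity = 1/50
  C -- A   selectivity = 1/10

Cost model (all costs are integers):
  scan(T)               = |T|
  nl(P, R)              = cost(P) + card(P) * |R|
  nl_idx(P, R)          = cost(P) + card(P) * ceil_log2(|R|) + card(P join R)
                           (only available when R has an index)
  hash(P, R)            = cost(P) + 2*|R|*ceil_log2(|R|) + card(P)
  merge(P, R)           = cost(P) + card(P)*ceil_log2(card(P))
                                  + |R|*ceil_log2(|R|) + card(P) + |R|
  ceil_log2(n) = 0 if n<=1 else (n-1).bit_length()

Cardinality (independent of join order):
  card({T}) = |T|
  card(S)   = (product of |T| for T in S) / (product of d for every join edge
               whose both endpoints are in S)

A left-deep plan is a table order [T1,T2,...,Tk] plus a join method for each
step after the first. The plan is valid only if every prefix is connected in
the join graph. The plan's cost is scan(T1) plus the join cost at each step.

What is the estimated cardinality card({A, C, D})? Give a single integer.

Tables in S: A(20), C(250), D(500)
Edges inside S: D-C(d=10), C-A(d=10)
numerator = 20 * 250 * 500 = 2500000
denominator = 10 * 10 = 100
card(S) = 2500000 / 100 = 25000

25000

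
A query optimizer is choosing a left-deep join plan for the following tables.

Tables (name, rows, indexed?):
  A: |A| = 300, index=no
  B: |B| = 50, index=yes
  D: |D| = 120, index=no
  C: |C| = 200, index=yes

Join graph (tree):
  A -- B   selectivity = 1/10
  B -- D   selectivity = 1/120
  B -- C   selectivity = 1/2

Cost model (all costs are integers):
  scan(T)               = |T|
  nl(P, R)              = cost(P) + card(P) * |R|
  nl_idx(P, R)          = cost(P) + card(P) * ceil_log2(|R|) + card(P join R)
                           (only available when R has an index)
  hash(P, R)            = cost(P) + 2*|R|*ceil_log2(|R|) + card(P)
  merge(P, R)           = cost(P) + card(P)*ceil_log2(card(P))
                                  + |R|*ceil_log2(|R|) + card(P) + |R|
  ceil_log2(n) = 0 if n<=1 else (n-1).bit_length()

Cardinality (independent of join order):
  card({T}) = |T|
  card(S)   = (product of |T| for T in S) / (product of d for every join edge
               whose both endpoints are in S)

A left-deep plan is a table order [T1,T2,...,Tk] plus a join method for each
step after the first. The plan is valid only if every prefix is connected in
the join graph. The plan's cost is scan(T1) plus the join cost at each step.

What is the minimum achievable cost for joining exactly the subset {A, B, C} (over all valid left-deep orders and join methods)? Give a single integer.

5900

Selinger DP over subsets of {A,B,C}:
  {A}: scan cost=300, card=300
  {B}: scan cost=50, card=50
  {C}: scan cost=200, card=200
  {AB}: card=1500; try (B,hash)→1200, (A,merge)→3400, (B,nl_idx)→3600, (B,merge)→3650, (A,hash)→5500, (A,nl)→15050 …(+1); best=1200 via (B,hash)
  {BC}: card=5000; try (B,hash)→1000, (C,merge)→2200, (B,merge)→2350, (C,hash)→3300, (C,nl_idx)→5450, (B,nl_idx)→6400 …(+2); best=1000 via (B,hash)
  {ABC}: card=150000; try (C,hash)→5900, (A,hash)→11400, (C,merge)→21000, (A,merge)→74000, (C,nl_idx)→163200, (C,nl)→301200 …(+1); best=5900 via (C,hash)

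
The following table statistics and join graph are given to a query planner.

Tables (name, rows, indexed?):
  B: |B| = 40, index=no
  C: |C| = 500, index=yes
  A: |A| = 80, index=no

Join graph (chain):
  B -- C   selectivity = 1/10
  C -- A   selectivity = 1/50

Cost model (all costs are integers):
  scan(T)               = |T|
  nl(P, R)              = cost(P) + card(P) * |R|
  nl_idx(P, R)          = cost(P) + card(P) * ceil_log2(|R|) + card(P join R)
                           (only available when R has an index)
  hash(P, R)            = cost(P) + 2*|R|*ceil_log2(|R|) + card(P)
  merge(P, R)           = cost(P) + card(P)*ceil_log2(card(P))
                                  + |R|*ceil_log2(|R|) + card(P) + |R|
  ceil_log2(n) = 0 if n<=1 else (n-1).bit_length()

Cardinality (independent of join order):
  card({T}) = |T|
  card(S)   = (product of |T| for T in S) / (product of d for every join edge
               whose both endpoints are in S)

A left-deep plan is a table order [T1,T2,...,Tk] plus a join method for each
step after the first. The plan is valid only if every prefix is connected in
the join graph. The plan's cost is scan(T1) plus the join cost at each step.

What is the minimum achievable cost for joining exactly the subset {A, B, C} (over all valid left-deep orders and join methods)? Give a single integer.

2880

Selinger DP over subsets of {A,B,C}:
  {B}: scan cost=40, card=40
  {C}: scan cost=500, card=500
  {A}: scan cost=80, card=80
  {BC}: card=2000; try (B,hash)→1480, (C,nl_idx)→2400, (C,merge)→5320, (B,merge)→5780, (C,hash)→9080, (C,nl)→20040 …(+1); best=1480 via (B,hash)
  {AC}: card=800; try (C,nl_idx)→1600, (A,hash)→2120, (C,merge)→5720, (A,merge)→6140, (C,hash)→9160, (C,nl)→40080 …(+1); best=1600 via (C,nl_idx)
  {ABC}: card=3200; try (B,hash)→2880, (A,hash)→4600, (B,merge)→10680, (A,merge)→26120, (B,nl)→33600, (A,nl)→161480; best=2880 via (B,hash)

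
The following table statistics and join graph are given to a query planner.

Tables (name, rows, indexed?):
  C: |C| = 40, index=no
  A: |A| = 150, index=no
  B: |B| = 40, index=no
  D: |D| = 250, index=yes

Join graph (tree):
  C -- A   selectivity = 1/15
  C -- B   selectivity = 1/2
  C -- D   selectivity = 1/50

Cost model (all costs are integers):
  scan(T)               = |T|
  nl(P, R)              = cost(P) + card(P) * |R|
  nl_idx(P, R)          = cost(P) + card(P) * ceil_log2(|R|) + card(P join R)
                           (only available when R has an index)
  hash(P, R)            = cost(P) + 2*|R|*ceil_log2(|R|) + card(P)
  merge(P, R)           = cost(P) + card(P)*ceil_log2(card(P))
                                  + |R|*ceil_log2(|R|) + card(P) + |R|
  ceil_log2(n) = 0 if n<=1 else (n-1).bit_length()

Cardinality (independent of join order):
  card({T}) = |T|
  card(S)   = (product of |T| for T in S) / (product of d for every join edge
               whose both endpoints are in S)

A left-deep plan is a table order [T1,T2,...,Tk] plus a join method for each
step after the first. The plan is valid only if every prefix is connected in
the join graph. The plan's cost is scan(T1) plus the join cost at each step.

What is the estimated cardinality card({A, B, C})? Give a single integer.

8000

Tables in S: A(150), B(40), C(40)
Edges inside S: C-A(d=15), C-B(d=2)
numerator = 150 * 40 * 40 = 240000
denominator = 15 * 2 = 30
card(S) = 240000 / 30 = 8000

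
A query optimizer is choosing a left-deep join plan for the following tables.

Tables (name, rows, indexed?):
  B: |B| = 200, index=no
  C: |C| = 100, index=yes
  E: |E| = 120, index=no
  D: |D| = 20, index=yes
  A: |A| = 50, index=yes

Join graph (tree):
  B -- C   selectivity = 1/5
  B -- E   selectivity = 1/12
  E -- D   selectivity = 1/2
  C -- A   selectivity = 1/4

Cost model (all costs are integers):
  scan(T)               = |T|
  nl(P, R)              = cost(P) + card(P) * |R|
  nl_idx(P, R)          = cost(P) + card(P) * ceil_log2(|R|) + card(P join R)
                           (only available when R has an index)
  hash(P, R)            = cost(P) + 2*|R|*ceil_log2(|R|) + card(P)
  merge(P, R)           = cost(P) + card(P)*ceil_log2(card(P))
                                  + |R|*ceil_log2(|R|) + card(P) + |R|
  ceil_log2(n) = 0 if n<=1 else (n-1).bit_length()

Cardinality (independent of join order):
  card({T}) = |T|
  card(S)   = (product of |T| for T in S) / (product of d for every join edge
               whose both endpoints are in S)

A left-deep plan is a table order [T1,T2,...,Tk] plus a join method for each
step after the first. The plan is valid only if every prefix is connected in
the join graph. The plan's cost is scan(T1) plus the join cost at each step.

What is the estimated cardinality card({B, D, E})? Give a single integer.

Tables in S: B(200), D(20), E(120)
Edges inside S: B-E(d=12), E-D(d=2)
numerator = 200 * 20 * 120 = 480000
denominator = 12 * 2 = 24
card(S) = 480000 / 24 = 20000

20000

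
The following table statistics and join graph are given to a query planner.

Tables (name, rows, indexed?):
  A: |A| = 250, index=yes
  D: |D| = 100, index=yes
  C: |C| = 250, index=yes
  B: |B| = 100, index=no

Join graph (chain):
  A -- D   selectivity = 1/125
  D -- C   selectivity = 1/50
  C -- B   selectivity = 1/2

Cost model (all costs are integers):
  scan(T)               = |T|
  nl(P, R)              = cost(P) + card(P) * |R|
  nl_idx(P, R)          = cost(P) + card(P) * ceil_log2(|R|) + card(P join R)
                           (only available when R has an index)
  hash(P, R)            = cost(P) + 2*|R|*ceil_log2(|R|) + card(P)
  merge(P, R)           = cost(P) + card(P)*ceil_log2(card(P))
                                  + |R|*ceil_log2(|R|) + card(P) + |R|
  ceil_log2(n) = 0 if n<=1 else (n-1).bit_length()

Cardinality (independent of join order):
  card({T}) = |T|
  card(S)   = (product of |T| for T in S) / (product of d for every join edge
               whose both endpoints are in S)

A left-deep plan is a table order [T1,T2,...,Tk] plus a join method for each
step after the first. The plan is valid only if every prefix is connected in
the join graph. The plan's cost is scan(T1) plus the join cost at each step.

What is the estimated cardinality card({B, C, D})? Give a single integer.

25000

Tables in S: B(100), C(250), D(100)
Edges inside S: D-C(d=50), C-B(d=2)
numerator = 100 * 250 * 100 = 2500000
denominator = 50 * 2 = 100
card(S) = 2500000 / 100 = 25000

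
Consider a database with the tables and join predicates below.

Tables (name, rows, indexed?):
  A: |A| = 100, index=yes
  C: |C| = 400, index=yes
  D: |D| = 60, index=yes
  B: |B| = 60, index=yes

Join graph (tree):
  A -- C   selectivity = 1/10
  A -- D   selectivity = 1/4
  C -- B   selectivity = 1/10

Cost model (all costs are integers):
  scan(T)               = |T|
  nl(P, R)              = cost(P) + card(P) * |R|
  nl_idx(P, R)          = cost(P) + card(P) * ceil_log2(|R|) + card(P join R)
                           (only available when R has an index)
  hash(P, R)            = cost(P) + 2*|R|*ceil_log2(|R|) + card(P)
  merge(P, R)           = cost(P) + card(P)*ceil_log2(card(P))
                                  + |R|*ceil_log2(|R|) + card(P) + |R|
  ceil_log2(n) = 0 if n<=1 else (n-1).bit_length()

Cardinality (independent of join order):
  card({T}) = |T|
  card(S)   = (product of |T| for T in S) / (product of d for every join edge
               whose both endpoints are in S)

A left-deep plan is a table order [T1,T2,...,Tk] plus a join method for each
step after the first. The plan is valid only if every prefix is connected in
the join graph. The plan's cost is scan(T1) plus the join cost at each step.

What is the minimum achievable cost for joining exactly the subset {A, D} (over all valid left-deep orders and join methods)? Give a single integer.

920

Selinger DP over subsets of {A,D}:
  {A}: scan cost=100, card=100
  {D}: scan cost=60, card=60
  {AD}: card=1500; try (D,hash)→920, (A,merge)→1280, (D,merge)→1320, (A,hash)→1520, (A,nl_idx)→1980, (D,nl_idx)→2200 …(+2); best=920 via (D,hash)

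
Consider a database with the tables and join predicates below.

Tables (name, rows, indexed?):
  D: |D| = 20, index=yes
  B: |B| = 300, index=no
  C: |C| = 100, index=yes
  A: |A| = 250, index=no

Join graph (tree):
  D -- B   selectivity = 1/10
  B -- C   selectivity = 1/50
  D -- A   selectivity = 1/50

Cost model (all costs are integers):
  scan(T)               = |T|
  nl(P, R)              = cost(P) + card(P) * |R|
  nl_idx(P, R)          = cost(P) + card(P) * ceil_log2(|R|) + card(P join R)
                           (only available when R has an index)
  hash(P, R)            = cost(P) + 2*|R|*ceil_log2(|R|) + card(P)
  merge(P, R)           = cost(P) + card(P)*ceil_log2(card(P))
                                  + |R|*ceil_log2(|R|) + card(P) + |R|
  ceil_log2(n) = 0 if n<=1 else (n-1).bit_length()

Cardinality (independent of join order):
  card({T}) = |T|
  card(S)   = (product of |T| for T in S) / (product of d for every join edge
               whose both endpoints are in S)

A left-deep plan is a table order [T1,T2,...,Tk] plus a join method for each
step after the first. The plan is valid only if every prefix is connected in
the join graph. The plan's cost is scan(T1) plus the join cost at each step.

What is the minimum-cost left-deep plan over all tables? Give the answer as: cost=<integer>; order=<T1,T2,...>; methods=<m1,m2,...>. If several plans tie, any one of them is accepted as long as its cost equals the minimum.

Selinger DP (subsets sized 1..n):
  {D}: scan cost=20, card=20
  {B}: scan cost=300, card=300
  {C}: scan cost=100, card=100
  {A}: scan cost=250, card=250
  {BD}: card=600; try (D,hash)→800, (D,nl_idx)→2400, (B,merge)→3140, (D,merge)→3420, (B,hash)→5440, (B,nl)→6020 …(+1); best=800 via (D,hash)
  {AD}: card=100; try (D,hash)→700, (D,nl_idx)→1600, (A,merge)→2390, (D,merge)→2620, (A,hash)→4040, (A,nl)→5020 …(+1); best=700 via (D,hash)
  {BC}: card=600; try (C,hash)→2000, (C,nl_idx)→3000, (B,merge)→3900, (C,merge)→4100, (B,hash)→5600, (B,nl)→30100 …(+1); best=2000 via (C,hash)
  {BCD}: card=1200; try (D,hash)→2800, (C,hash)→2800, (D,nl_idx)→6200, (C,nl_idx)→6200, (C,merge)→8200, (D,merge)→8720 …(+2); best=2800 via (D,hash)
  {ABD}: card=3000; try (B,merge)→4500, (A,hash)→5400, (B,hash)→6200, (A,merge)→9650, (B,nl)→30700, (A,nl)→150800; best=4500 via (B,merge)
  {ABCD}: card=6000; try (A,hash)→8000, (C,hash)→8900, (A,merge)→19450, (C,nl_idx)→31500, (C,merge)→44300, (A,nl)→302800 …(+1); best=8000 via (A,hash)

cost=8000; order=B,C,D,A; methods=hash,hash,hash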